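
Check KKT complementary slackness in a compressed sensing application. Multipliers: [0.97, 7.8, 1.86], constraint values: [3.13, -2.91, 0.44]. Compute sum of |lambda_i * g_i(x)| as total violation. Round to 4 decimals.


KKT complementary slackness check:
lambda_1 * g_1 = 0.97 * 3.13 = 3.0361
lambda_2 * g_2 = 7.8 * -2.91 = -22.698
lambda_3 * g_3 = 1.86 * 0.44 = 0.8184
Total violation = 3.0361 + 22.698 + 0.8184 = 26.5525


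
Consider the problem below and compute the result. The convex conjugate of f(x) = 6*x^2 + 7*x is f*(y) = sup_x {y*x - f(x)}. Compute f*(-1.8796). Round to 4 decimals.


f*(y) = sup_x {y*x - a*x^2 - b*x} = sup_x {(y-b)*x - a*x^2}
FOC: (y - b) - 2a*x = 0 => x* = (y - b)/(2a)
x* = (-1.8796 - 7)/(2*6) = -0.74
f*(-1.8796) = (y-b)^2/(4a) = (-1.8796 - 7)^2/(4*6)
= 78.8473/24 = 3.2853


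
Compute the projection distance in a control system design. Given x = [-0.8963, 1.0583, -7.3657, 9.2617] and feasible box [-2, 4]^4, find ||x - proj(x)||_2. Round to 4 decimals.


Project each component onto [-2, 4].
clip(-0.8963) = -0.8963, clip(1.0583) = 1.0583, clip(-7.3657) = -2.0, clip(9.2617) = 4.0
Projection = [-0.8963, 1.0583, -2.0, 4.0]
Squared diffs: [0.0, 0.0, 28.7907, 27.6855]
Distance = sqrt(56.4762) = 7.5151


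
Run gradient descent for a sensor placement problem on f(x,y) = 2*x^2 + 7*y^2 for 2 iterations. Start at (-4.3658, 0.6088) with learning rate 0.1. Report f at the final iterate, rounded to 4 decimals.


Gradient descent on f(x,y) = 2*x^2 + 7*y^2.
Starting point: (-4.3658, 0.6088), alpha = 0.1
Step 1: grad_x = 2*2*-4.3658 = -17.4632, grad_y = 2*7*0.6088 = 8.5232
  x_1 = -4.3658 - 0.1*-17.4632 = -2.6195
  y_1 = 0.6088 - 0.1*8.5232 = -0.2435
Step 2: grad_x = 2*2*-2.6195 = -10.4779, grad_y = 2*7*-0.2435 = -3.4093
  x_2 = -2.6195 - 0.1*-10.4779 = -1.5717
  y_2 = -0.2435 - 0.1*-3.4093 = 0.0974
f(-1.5717, 0.0974) = 2*(-1.5717)^2 + 7*0.0974^2 = 5.0068


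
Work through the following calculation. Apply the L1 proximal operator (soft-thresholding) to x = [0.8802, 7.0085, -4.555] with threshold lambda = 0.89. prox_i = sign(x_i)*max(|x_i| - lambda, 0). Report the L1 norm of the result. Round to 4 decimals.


Soft-thresholding with lambda = 0.89:
prox(0.8802) = sign(0.8802)*max(|0.8802| - 0.89, 0) = 0.0
prox(7.0085) = sign(7.0085)*max(|7.0085| - 0.89, 0) = 6.1185
prox(-4.555) = sign(-4.555)*max(|-4.555| - 0.89, 0) = -3.665
prox(x) = [0.0, 6.1185, -3.665]
||prox(x)||_1 = 0.0 + 6.1185 + 3.665 = 9.7835


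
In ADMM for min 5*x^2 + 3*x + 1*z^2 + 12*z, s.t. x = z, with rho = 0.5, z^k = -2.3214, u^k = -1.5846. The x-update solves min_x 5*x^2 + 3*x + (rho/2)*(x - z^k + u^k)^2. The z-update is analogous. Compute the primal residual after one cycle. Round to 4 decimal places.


ADMM iteration with rho = 0.5, z^k = -2.3214, u^k = -1.5846
Step 1: x-update.
Minimize 5*x^2 + 3*x + (0.5/2)*(x + 2.3214 - 1.5846)^2
FOC: (2*5 + 0.5)*x = -3 + 0.5*(-2.3214 + 1.5846)
x^{k+1} = -0.3208
Step 2: z-update.
Minimize 1*z^2 + 12*z + (0.5/2)*(-0.3208 - z - 1.5846)^2
FOC: (2*1 + 0.5)*z = -12 + 0.5*(-0.3208 - 1.5846)
z^{k+1} = -5.1811
Step 3: u-update.
u^{k+1} = -1.5846 - 0.3208 + 5.1811 = 3.2757
Step 4: Primal residual = |-0.3208 + 5.1811| = 4.8603


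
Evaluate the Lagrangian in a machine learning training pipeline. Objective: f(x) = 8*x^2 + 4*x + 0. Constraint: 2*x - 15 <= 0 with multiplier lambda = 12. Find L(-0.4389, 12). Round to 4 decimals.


Step 1: Evaluate f(x).
f(-0.4389) = 8*(-0.4389)^2 + 4*(-0.4389) + 0 = -0.2145
Step 2: Evaluate g(x).
g(-0.4389) = 2*-0.4389 - 15 = -15.8778
Step 3: Compute Lagrangian.
L = -0.2145 + 12*-15.8778 = -190.7481


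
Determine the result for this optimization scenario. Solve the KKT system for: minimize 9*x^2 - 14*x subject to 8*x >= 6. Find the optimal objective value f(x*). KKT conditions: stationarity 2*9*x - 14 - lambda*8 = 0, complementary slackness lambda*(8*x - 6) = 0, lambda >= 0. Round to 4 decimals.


Step 1: Try lambda = 0 (constraint inactive).
Stationarity: 2*9*x - 14 = 0
x* = 14/(2*9) = 7/9 = 0.7778 (rounded; the exact value 7/9 is used below)
Check constraint: 8*0.7778 = 6.2224 >= 6 -- satisfied.
Step 2: Compute optimal value.
f(x*) = 9*(7/9)^2 - 14*(7/9) = -5.4444


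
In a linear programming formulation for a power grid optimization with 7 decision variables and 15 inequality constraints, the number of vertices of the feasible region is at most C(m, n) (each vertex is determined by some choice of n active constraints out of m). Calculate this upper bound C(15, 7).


Each vertex corresponds to some choice of n active constraints out of m, so the number of vertices is at most C(m, n) = m! / (n!(m-n)!).
m = 15, n = 7
Numerator: 15 * 14 * 13 * 12 * 11 * 10 * 9
Denominator: 7! = 5040
C(15, 7) = 6435


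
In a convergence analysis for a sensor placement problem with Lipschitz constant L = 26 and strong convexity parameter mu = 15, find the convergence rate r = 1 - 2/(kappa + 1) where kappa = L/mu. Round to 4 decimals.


Step 1: Compute the condition number.
kappa = L/mu = 26/15 = 1.7333
Step 2: Compute the convergence rate.
r = 1 - 2/(kappa + 1) = 1 - 2*mu/(L + mu) = (L - mu)/(L + mu) = 11/41 = 0.2683


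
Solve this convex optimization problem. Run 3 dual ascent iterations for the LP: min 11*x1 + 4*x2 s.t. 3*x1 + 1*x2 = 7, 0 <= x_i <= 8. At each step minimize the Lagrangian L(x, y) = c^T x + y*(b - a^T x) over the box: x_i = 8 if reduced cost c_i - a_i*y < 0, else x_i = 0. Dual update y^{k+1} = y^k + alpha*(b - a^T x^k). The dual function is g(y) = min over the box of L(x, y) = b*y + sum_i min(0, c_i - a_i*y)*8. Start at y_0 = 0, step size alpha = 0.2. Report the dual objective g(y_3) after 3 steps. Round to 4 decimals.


Dual ascent for LP: min 11*x1 + 4*x2, 3*x1 + 1*x2 = 7, 0 <= x_i <= 8
Step 1: y^k = 0.0, reduced costs: (11.0, 4.0)
  x^k = (0.0, 0.0), subgradient = b - a^T x = 7.0
  y^{k+1} = 0.0 + 0.2*7.0 = 1.4
Step 2: y^k = 1.4, reduced costs: (6.8, 2.6)
  x^k = (0.0, 0.0), subgradient = b - a^T x = 7.0
  y^{k+1} = 1.4 + 0.2*7.0 = 2.8
Step 3: y^k = 2.8, reduced costs: (2.6, 1.2)
  x^k = (0.0, 0.0), subgradient = b - a^T x = 7.0
  y^{k+1} = 2.8 + 0.2*7.0 = 4.2
Dual objective at y_3 = 4.2: reduced costs (-1.6, -0.2), box minimizer x = (8.0, 8.0)
g(y_3) = b*y + (c1 - a1*y)*x1 + (c2 - a2*y)*x2 = 7*4.2 + (-1.6)*8.0 + (-0.2)*8.0 = 29.4 - 12.8 - 1.6 = 15.0


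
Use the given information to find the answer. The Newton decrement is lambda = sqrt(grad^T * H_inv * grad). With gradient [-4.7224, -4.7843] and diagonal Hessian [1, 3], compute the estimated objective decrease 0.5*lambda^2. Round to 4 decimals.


Step 1: H is diagonal, so H^(-1) * g = [-4.7224, -1.5948].
Step 2: g^T H^(-1) g = sum_i g_i^2 / H_ii
  = (-4.7224)^2/1 + (-4.7843)^2/3
  = 22.3011 + 7.6298 = 29.9309
Step 3: Objective decrease = 0.5 * g^T H^(-1) g = 14.9655


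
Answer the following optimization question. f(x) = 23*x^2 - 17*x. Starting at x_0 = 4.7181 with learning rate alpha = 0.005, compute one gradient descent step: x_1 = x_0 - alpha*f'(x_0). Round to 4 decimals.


We compute the gradient at x_0 and apply the update.
f'(x) = 46*x - 17
f'(4.7181) = 46*4.7181 - 17 = 200.0326
x_1 = 4.7181 - 0.005*200.0326 = 3.7179


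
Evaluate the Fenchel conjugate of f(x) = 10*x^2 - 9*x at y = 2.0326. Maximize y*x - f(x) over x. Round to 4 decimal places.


f*(y) = sup_x {y*x - a*x^2 - b*x} = sup_x {(y-b)*x - a*x^2}
FOC: (y - b) - 2a*x = 0 => x* = (y - b)/(2a)
x* = (2.0326 + 9)/(2*10) = 0.5516
f*(2.0326) = (y-b)^2/(4a) = (2.0326 + 9)^2/(4*10)
= 121.7183/40 = 3.043


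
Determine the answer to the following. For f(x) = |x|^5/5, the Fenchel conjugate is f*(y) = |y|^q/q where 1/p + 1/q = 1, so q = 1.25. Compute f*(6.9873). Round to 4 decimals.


The conjugate exponent q satisfies 1/p + 1/q = 1.
p = 5, so q = 5/(5 - 1) = 1.25
|y|^q = 6.9873^1.25 = 11.3602
f*(6.9873) = 11.3602 / 1.25 = 9.0882


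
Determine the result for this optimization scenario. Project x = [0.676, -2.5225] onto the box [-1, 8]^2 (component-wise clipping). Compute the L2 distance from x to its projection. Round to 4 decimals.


Project each component onto [-1, 8].
clip(0.676) = 0.676, clip(-2.5225) = -1.0
Projection = [0.676, -1.0]
Squared diffs: [0.0, 2.318]
Distance = sqrt(2.318) = 1.5225


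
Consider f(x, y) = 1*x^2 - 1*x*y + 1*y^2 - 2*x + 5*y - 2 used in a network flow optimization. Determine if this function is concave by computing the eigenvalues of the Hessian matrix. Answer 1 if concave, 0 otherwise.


The Hessian of f(x,y) = 1*x^2 - 1*x*y + 1*y^2 - 2*x + 5*y - 2 is:
H = [[2, -1], [-1, 2]]
Trace = 2 + 2 = 4
Determinant = 2*2 - (-1)^2 = 3
Discriminant = (4)^2 - 4*3 = 4.0
Eigenvalues: lambda_1 = 1.0, lambda_2 = 3.0
The function is not concave.

0


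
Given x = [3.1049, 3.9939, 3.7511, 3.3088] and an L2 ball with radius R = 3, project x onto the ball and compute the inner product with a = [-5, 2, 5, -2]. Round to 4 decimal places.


Step 1: Compute ||x|| (intermediates to 6 decimals).
||x|| = sqrt(3.1049^2 + 3.9939^2 + 3.7511^2 + 3.3088^2) = 7.114109
Step 2: Project.
Since ||x|| > R, scale = R/||x|| = 3/7.114109 = 0.421697, proj(x) = scale * x
proj(x) = [1.309327, 1.684216, 1.581828, 1.395311]
Step 3: Dot product.
a^T * proj(x) = -5*1.309327 + 2*1.684216 + 5*1.581828 - 2*1.395311 = 1.9403


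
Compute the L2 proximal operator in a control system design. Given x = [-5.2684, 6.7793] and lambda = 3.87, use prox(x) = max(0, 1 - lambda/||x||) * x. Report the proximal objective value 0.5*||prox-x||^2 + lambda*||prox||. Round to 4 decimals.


Step 1: Compute ||x||.
||x|| = 8.5857
Step 2: Compute scaling factor.
scale = max(0, 1 - 3.87/8.5857) = 0.5493
Step 3: prox(x) = [-2.8937, 3.7235]
||prox(x)|| = 4.7157
Step 4: Proximal objective.
0.5*||prox-x||^2 = 7.4885
lambda*||prox|| = 18.2498
Total = 25.7384


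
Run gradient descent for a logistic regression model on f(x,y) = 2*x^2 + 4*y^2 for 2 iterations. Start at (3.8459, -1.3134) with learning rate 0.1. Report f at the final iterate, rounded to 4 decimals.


Gradient descent on f(x,y) = 2*x^2 + 4*y^2.
Starting point: (3.8459, -1.3134), alpha = 0.1
Step 1: grad_x = 2*2*3.8459 = 15.3836, grad_y = 2*4*-1.3134 = -10.5072
  x_1 = 3.8459 - 0.1*15.3836 = 2.3075
  y_1 = -1.3134 - 0.1*-10.5072 = -0.2627
Step 2: grad_x = 2*2*2.3075 = 9.2302, grad_y = 2*4*-0.2627 = -2.1014
  x_2 = 2.3075 - 0.1*9.2302 = 1.3845
  y_2 = -0.2627 - 0.1*-2.1014 = -0.0525
f(1.3845, -0.0525) = 2*1.3845^2 + 4*(-0.0525)^2 = 3.8449


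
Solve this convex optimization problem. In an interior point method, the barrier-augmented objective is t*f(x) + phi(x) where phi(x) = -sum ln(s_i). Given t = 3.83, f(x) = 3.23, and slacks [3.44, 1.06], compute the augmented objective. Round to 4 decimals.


Step 1: Compute log-barrier.
ln values: [1.2355, 0.0583]
phi = -(1.2355 + 0.0583) = -1.2937
Step 2: Compute augmented objective.
t*f(x) = 3.83*3.23 = 12.3709
Total = 12.3709 - 1.2937 = 11.0772


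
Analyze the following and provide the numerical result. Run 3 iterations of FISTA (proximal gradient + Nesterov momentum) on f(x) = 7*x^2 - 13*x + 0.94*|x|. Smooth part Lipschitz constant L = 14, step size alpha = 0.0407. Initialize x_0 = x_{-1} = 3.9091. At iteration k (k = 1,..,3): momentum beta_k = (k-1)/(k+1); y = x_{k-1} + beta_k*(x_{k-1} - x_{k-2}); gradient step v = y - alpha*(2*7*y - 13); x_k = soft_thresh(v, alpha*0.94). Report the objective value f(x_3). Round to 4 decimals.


FISTA on f(x) = 7*x^2 - 13*x + 0.94*|x|
L = 14, alpha = 0.0407
Iteration 1: beta = 0.0, y = 3.9091 + 0.0*(3.9091 - 3.9091) = 3.9091
  grad(y) = 41.7274, v = y - alpha*grad = 2.2108
  prox(v) = soft_thresh(2.2108, 0.0383) = 2.1725
Iteration 2: beta = 0.3333, y = 2.1725 + 0.3333*(2.1725 - 3.9091) = 1.5937
  grad(y) = 9.3116, v = y - alpha*grad = 1.2147
  prox(v) = soft_thresh(1.2147, 0.0383) = 1.1764
Iteration 3: beta = 0.5, y = 1.1764 + 0.5*(1.1764 - 2.1725) = 0.6784
  grad(y) = -3.5024, v = y - alpha*grad = 0.8209
  prox(v) = soft_thresh(0.8209, 0.0383) = 0.7827
f(x_3) = 7*0.7827^2 - 13*0.7827 + 0.94*|0.7827| = -5.151


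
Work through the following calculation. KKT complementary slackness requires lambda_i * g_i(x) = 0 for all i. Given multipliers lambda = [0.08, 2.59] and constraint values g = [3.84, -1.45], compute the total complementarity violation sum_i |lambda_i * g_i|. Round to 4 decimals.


KKT complementary slackness check:
lambda_1 * g_1 = 0.08 * 3.84 = 0.3072
lambda_2 * g_2 = 2.59 * -1.45 = -3.7555
Total violation = 0.3072 + 3.7555 = 4.0627


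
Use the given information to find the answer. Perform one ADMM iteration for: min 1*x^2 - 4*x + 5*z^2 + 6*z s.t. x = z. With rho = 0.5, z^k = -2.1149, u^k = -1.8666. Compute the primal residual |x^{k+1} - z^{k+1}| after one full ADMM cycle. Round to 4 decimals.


ADMM iteration with rho = 0.5, z^k = -2.1149, u^k = -1.8666
Step 1: x-update.
Minimize 1*x^2 - 4*x + (0.5/2)*(x + 2.1149 - 1.8666)^2
FOC: (2*1 + 0.5)*x = 4 + 0.5*(-2.1149 + 1.8666)
x^{k+1} = 1.5503
Step 2: z-update.
Minimize 5*z^2 + 6*z + (0.5/2)*(1.5503 - z - 1.8666)^2
FOC: (2*5 + 0.5)*z = -6 + 0.5*(1.5503 - 1.8666)
z^{k+1} = -0.5865
Step 3: u-update.
u^{k+1} = -1.8666 + 1.5503 + 0.5865 = 0.2702
Step 4: Primal residual = |1.5503 + 0.5865| = 2.1368


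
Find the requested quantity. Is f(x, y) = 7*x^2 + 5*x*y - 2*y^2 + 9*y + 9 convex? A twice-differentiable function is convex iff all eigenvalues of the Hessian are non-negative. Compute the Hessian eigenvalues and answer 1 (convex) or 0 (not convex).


The Hessian of f(x,y) = 7*x^2 + 5*x*y - 2*y^2 + 9*y + 9 is:
H = [[14, 5], [5, -4]]
Trace = 14 - 4 = 10
Determinant = 14*-4 - (5)^2 = -81
Discriminant = (10)^2 - 4*-81 = 424.0
Eigenvalues: lambda_1 = -5.2956, lambda_2 = 15.2956
The function is not convex.

0


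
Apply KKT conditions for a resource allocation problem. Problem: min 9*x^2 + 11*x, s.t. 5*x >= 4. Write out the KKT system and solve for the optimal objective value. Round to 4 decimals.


Step 1: Try lambda = 0 (constraint inactive).
x_unc = -11/(2*9) = -0.6111
Check: 5*-0.6111 = -3.0555 < 4 -- violated!
Step 2: Constraint must be active: 5*x = 4
x* = 4/5 = 0.8
lambda = (2*9*0.8 + 11)/5 = 5.08
Step 3: Compute optimal value.
f(x*) = 9*0.8^2 + 11*0.8 = 14.56


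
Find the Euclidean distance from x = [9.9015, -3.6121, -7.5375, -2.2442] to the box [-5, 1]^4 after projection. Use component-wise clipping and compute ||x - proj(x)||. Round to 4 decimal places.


Project each component onto [-5, 1].
clip(9.9015) = 1.0, clip(-3.6121) = -3.6121, clip(-7.5375) = -5.0, clip(-2.2442) = -2.2442
Projection = [1.0, -3.6121, -5.0, -2.2442]
Squared diffs: [79.2367, 0.0, 6.4389, 0.0]
Distance = sqrt(85.6756) = 9.2561


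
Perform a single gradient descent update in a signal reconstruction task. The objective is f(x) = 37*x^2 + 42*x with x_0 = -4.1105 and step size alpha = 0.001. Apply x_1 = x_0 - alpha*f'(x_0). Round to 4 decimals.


We compute the gradient at x_0 and apply the update.
f'(x) = 74*x + 42
f'(-4.1105) = 74*-4.1105 + 42 = -262.177
x_1 = -4.1105 - 0.001*-262.177 = -3.8483


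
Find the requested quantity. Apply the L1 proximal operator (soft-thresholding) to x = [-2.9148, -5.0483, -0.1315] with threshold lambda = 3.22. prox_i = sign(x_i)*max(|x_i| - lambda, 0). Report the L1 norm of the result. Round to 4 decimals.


Soft-thresholding with lambda = 3.22:
prox(-2.9148) = sign(-2.9148)*max(|-2.9148| - 3.22, 0) = 0.0
prox(-5.0483) = sign(-5.0483)*max(|-5.0483| - 3.22, 0) = -1.8283
prox(-0.1315) = sign(-0.1315)*max(|-0.1315| - 3.22, 0) = 0.0
prox(x) = [0.0, -1.8283, 0.0]
||prox(x)||_1 = 0.0 + 1.8283 + 0.0 = 1.8283


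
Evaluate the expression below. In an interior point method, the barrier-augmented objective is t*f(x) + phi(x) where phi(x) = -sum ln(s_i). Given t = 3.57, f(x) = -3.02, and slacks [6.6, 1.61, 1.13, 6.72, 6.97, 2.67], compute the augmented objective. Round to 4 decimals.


Step 1: Compute log-barrier.
ln values: [1.8871, 0.4762, 0.1222, 1.9051, 1.9416, 0.9821]
phi = -(1.8871 + 0.4762 + 0.1222 + 1.9051 + 1.9416 + 0.9821) = -7.3143
Step 2: Compute augmented objective.
t*f(x) = 3.57*-3.02 = -10.7814
Total = -10.7814 - 7.3143 = -18.0957


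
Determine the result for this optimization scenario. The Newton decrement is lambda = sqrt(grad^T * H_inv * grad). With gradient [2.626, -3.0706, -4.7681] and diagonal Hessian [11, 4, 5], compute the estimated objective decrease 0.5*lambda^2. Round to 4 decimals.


Step 1: H is diagonal, so H^(-1) * g = [0.2387, -0.7677, -0.9536].
Step 2: g^T H^(-1) g = sum_i g_i^2 / H_ii
  = (2.626)^2/11 + (-3.0706)^2/4 + (-4.7681)^2/5
  = 0.6269 + 2.3571 + 4.547 = 7.531
Step 3: Objective decrease = 0.5 * g^T H^(-1) g = 3.7655


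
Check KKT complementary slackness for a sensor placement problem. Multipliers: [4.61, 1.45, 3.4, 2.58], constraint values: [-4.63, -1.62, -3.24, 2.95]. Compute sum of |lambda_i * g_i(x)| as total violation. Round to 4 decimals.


KKT complementary slackness check:
lambda_1 * g_1 = 4.61 * -4.63 = -21.3443
lambda_2 * g_2 = 1.45 * -1.62 = -2.349
lambda_3 * g_3 = 3.4 * -3.24 = -11.016
lambda_4 * g_4 = 2.58 * 2.95 = 7.611
Total violation = 21.3443 + 2.349 + 11.016 + 7.611 = 42.3203


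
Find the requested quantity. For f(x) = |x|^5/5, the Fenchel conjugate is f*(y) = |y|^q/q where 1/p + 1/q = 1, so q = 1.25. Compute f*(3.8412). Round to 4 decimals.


The conjugate exponent q satisfies 1/p + 1/q = 1.
p = 5, so q = 5/(5 - 1) = 1.25
|y|^q = 3.8412^1.25 = 5.3775
f*(3.8412) = 5.3775 / 1.25 = 4.302


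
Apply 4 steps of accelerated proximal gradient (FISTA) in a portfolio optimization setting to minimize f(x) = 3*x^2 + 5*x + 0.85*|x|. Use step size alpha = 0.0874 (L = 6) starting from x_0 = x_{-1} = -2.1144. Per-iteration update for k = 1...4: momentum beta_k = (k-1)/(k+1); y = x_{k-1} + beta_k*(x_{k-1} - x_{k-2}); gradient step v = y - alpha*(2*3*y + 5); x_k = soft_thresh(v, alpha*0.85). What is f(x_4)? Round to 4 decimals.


FISTA on f(x) = 3*x^2 + 5*x + 0.85*|x|
L = 6, alpha = 0.0874
Iteration 1: beta = 0.0, y = -2.1144 + 0.0*(-2.1144 + 2.1144) = -2.1144
  grad(y) = -7.6864, v = y - alpha*grad = -1.4426
  prox(v) = soft_thresh(-1.4426, 0.0743) = -1.3683
Iteration 2: beta = 0.3333, y = -1.3683 + 0.3333*(-1.3683 + 2.1144) = -1.1196
  grad(y) = -1.7177, v = y - alpha*grad = -0.9695
  prox(v) = soft_thresh(-0.9695, 0.0743) = -0.8952
Iteration 3: beta = 0.5, y = -0.8952 + 0.5*(-0.8952 + 1.3683) = -0.6586
  grad(y) = 1.0481, v = y - alpha*grad = -0.7503
  prox(v) = soft_thresh(-0.7503, 0.0743) = -0.676
Iteration 4: beta = 0.6, y = -0.676 + 0.6*(-0.676 + 0.8952) = -0.5444
  grad(y) = 1.7335, v = y - alpha*grad = -0.6959
  prox(v) = soft_thresh(-0.6959, 0.0743) = -0.6216
f(x_4) = 3*(-0.6216)^2 + 5*(-0.6216) + 0.85*|-0.6216| = -1.4205


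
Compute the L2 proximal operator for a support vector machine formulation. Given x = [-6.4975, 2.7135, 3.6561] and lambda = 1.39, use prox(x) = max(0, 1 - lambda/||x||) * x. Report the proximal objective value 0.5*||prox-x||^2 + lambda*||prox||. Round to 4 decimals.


Step 1: Compute ||x||.
||x|| = 7.934
Step 2: Compute scaling factor.
scale = max(0, 1 - 1.39/7.934) = 0.8248
Step 3: prox(x) = [-5.3592, 2.2381, 3.0156]
||prox(x)|| = 6.544
Step 4: Proximal objective.
0.5*||prox-x||^2 = 0.9661
lambda*||prox|| = 9.0962
Total = 10.0621


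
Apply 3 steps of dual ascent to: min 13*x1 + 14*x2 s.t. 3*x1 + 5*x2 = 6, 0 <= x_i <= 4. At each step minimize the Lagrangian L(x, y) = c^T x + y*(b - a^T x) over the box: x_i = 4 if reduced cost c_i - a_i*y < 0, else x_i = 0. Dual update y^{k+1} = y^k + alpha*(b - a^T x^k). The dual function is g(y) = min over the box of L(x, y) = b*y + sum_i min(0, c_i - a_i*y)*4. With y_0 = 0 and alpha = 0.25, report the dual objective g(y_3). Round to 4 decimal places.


Dual ascent for LP: min 13*x1 + 14*x2, 3*x1 + 5*x2 = 6, 0 <= x_i <= 4
Step 1: y^k = 0.0, reduced costs: (13.0, 14.0)
  x^k = (0.0, 0.0), subgradient = b - a^T x = 6.0
  y^{k+1} = 0.0 + 0.25*6.0 = 1.5
Step 2: y^k = 1.5, reduced costs: (8.5, 6.5)
  x^k = (0.0, 0.0), subgradient = b - a^T x = 6.0
  y^{k+1} = 1.5 + 0.25*6.0 = 3.0
Step 3: y^k = 3.0, reduced costs: (4.0, -1.0)
  x^k = (0.0, 4.0), subgradient = b - a^T x = -14.0
  y^{k+1} = 3.0 + 0.25*-14.0 = -0.5
Dual objective at y_3 = -0.5: reduced costs (14.5, 16.5), box minimizer x = (0.0, 0.0)
g(y_3) = b*y + (c1 - a1*y)*x1 + (c2 - a2*y)*x2 = 6*(-0.5) + 14.5*0.0 + 16.5*0.0 = -3.0 + 0.0 + 0.0 = -3.0


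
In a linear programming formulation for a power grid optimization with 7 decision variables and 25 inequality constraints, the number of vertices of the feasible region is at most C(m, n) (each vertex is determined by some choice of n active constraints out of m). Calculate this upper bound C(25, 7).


Each vertex corresponds to some choice of n active constraints out of m, so the number of vertices is at most C(m, n) = m! / (n!(m-n)!).
m = 25, n = 7
Numerator: 25 * 24 * 23 * 22 * 21 * 20 * 19
Denominator: 7! = 5040
C(25, 7) = 480700


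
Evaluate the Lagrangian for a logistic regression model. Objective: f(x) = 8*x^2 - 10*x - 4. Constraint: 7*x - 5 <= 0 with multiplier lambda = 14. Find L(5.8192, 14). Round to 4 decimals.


Step 1: Evaluate f(x).
f(5.8192) = 8*5.8192^2 - 10*5.8192 - 4 = 208.7127
Step 2: Evaluate g(x).
g(5.8192) = 7*5.8192 - 5 = 35.7344
Step 3: Compute Lagrangian.
L = 208.7127 + 14*35.7344 = 708.9943


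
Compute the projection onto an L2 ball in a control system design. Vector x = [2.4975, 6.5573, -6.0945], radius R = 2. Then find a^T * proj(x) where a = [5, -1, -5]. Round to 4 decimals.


Step 1: Compute ||x|| (intermediates to 6 decimals).
||x|| = sqrt(2.4975^2 + 6.5573^2 + (-6.0945)^2) = 9.29401
Step 2: Project.
Since ||x|| > R, scale = R/||x|| = 2/9.29401 = 0.215192, proj(x) = scale * x
proj(x) = [0.537442, 1.411079, -1.311488]
Step 3: Dot product.
a^T * proj(x) = 5*0.537442 - 1*1.411079 - 5*(-1.311488) = 7.8336


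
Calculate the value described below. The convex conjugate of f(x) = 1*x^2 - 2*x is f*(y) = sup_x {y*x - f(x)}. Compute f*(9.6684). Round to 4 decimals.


f*(y) = sup_x {y*x - a*x^2 - b*x} = sup_x {(y-b)*x - a*x^2}
FOC: (y - b) - 2a*x = 0 => x* = (y - b)/(2a)
x* = (9.6684 + 2)/(2*1) = 5.8342
f*(9.6684) = (y-b)^2/(4a) = (9.6684 + 2)^2/(4*1)
= 136.1516/4 = 34.0379


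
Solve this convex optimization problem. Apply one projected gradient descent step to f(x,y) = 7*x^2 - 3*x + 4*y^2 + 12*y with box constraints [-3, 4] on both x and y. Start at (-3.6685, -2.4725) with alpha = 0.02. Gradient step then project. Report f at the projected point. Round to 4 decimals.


Step 1: Compute gradient at (-3.6685, -2.4725).
grad_x = 2*7*-3.6685 - 3 = -54.359
grad_y = 2*4*-2.4725 + 12 = -7.78
Step 2: Gradient step.
x_raw = -3.6685 - 0.02*-54.359 = -2.5813
y_raw = -2.4725 - 0.02*-7.78 = -2.3169
Step 3: Project onto [-3, 4].
x_proj = clip(-2.5813) = -2.5813
y_proj = clip(-2.3169) = -2.3169
Step 4: Evaluate f.
f(-2.5813, -2.3169) = 48.0558


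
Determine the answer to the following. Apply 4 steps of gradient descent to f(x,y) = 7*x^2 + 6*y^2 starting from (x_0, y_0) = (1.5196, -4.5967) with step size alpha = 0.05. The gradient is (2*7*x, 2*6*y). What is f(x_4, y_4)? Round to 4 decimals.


Gradient descent on f(x,y) = 7*x^2 + 6*y^2.
Starting point: (1.5196, -4.5967), alpha = 0.05
Step 1: grad_x = 2*7*1.5196 = 21.2744, grad_y = 2*6*-4.5967 = -55.1604
  x_1 = 1.5196 - 0.05*21.2744 = 0.4559
  y_1 = -4.5967 - 0.05*-55.1604 = -1.8387
Step 2: grad_x = 2*7*0.4559 = 6.3823, grad_y = 2*6*-1.8387 = -22.0642
  x_2 = 0.4559 - 0.05*6.3823 = 0.1368
  y_2 = -1.8387 - 0.05*-22.0642 = -0.7355
Step 3: grad_x = 2*7*0.1368 = 1.9147, grad_y = 2*6*-0.7355 = -8.8257
  x_3 = 0.1368 - 0.05*1.9147 = 0.041
  y_3 = -0.7355 - 0.05*-8.8257 = -0.2942
Step 4: grad_x = 2*7*0.041 = 0.5744, grad_y = 2*6*-0.2942 = -3.5303
  x_4 = 0.041 - 0.05*0.5744 = 0.0123
  y_4 = -0.2942 - 0.05*-3.5303 = -0.1177
f(0.0123, -0.1177) = 7*0.0123^2 + 6*(-0.1177)^2 = 0.0841


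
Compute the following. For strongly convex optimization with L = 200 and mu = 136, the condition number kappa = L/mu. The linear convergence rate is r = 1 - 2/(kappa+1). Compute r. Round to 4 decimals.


Step 1: Compute the condition number.
kappa = L/mu = 200/136 = 1.4706
Step 2: Compute the convergence rate.
r = 1 - 2/(kappa + 1) = 1 - 2*mu/(L + mu) = (L - mu)/(L + mu) = 64/336 = 0.1905


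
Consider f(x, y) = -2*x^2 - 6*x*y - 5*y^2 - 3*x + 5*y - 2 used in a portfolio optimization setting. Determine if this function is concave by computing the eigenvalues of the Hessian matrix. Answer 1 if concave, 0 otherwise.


The Hessian of f(x,y) = -2*x^2 - 6*x*y - 5*y^2 - 3*x + 5*y - 2 is:
H = [[-4, -6], [-6, -10]]
Trace = -4 - 10 = -14
Determinant = -4*-10 - (-6)^2 = 4
Discriminant = (-14)^2 - 4*4 = 180.0
Eigenvalues: lambda_1 = -13.7082, lambda_2 = -0.2918
The function is concave.

1


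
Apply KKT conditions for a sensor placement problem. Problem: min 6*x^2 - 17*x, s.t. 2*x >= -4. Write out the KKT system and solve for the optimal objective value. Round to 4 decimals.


Step 1: Try lambda = 0 (constraint inactive).
Stationarity: 2*6*x - 17 = 0
x* = 17/(2*6) = 17/12 = 1.4167 (rounded; the exact value 17/12 is used below)
Check constraint: 2*1.4167 = 2.8334 >= -4 -- satisfied.
Step 2: Compute optimal value.
f(x*) = 6*(17/12)^2 - 17*(17/12) = -12.0417


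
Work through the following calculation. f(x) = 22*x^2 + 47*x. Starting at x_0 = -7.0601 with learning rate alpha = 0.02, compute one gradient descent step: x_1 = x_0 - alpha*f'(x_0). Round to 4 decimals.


We compute the gradient at x_0 and apply the update.
f'(x) = 44*x + 47
f'(-7.0601) = 44*-7.0601 + 47 = -263.6444
x_1 = -7.0601 - 0.02*-263.6444 = -1.7872


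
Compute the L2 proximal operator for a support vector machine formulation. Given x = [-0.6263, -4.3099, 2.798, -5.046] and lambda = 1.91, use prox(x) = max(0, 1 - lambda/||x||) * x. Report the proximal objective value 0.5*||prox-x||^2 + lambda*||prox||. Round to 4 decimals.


Step 1: Compute ||x||.
||x|| = 7.229
Step 2: Compute scaling factor.
scale = max(0, 1 - 1.91/7.229) = 0.7358
Step 3: prox(x) = [-0.4608, -3.1712, 2.0587, -3.7128]
||prox(x)|| = 5.319
Step 4: Proximal objective.
0.5*||prox-x||^2 = 1.8241
lambda*||prox|| = 10.1593
Total = 11.9833


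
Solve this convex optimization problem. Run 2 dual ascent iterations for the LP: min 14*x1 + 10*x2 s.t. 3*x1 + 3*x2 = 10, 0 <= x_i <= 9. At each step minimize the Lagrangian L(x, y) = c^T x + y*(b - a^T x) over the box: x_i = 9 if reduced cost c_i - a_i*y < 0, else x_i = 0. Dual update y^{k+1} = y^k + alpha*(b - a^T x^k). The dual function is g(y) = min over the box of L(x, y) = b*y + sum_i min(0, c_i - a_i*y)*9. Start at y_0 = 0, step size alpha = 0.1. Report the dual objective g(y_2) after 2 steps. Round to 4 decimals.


Dual ascent for LP: min 14*x1 + 10*x2, 3*x1 + 3*x2 = 10, 0 <= x_i <= 9
Step 1: y^k = 0.0, reduced costs: (14.0, 10.0)
  x^k = (0.0, 0.0), subgradient = b - a^T x = 10.0
  y^{k+1} = 0.0 + 0.1*10.0 = 1.0
Step 2: y^k = 1.0, reduced costs: (11.0, 7.0)
  x^k = (0.0, 0.0), subgradient = b - a^T x = 10.0
  y^{k+1} = 1.0 + 0.1*10.0 = 2.0
Dual objective at y_2 = 2.0: reduced costs (8.0, 4.0), box minimizer x = (0.0, 0.0)
g(y_2) = b*y + (c1 - a1*y)*x1 + (c2 - a2*y)*x2 = 10*2.0 + 8.0*0.0 + 4.0*0.0 = 20.0 + 0.0 + 0.0 = 20.0


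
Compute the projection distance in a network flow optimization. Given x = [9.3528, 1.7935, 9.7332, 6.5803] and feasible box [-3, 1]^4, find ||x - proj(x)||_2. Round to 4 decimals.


Project each component onto [-3, 1].
clip(9.3528) = 1.0, clip(1.7935) = 1.0, clip(9.7332) = 1.0, clip(6.5803) = 1.0
Projection = [1.0, 1.0, 1.0, 1.0]
Squared diffs: [69.7693, 0.6296, 76.2688, 31.1397]
Distance = sqrt(177.8074) = 13.3344


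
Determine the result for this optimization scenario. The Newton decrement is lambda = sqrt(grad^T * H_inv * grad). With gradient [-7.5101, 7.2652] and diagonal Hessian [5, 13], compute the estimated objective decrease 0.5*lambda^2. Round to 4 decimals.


Step 1: H is diagonal, so H^(-1) * g = [-1.502, 0.5589].
Step 2: g^T H^(-1) g = sum_i g_i^2 / H_ii
  = (-7.5101)^2/5 + (7.2652)^2/13
  = 11.2803 + 4.0602 = 15.3406
Step 3: Objective decrease = 0.5 * g^T H^(-1) g = 7.6703


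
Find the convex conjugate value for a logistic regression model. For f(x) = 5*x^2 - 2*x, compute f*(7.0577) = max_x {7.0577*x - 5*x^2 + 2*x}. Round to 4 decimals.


f*(y) = sup_x {y*x - a*x^2 - b*x} = sup_x {(y-b)*x - a*x^2}
FOC: (y - b) - 2a*x = 0 => x* = (y - b)/(2a)
x* = (7.0577 + 2)/(2*5) = 0.9058
f*(7.0577) = (y-b)^2/(4a) = (7.0577 + 2)^2/(4*5)
= 82.0419/20 = 4.1021


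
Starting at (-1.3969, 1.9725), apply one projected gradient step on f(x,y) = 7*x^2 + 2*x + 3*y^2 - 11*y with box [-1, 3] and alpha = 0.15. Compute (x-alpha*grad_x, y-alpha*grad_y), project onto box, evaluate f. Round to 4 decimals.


Step 1: Compute gradient at (-1.3969, 1.9725).
grad_x = 2*7*-1.3969 + 2 = -17.5566
grad_y = 2*3*1.9725 - 11 = 0.835
Step 2: Gradient step.
x_raw = -1.3969 - 0.15*-17.5566 = 1.2366
y_raw = 1.9725 - 0.15*0.835 = 1.8473
Step 3: Project onto [-1, 3].
x_proj = clip(1.2366) = 1.2366
y_proj = clip(1.8473) = 1.8473
Step 4: Evaluate f.
f(1.2366, 1.8473) = 3.0945


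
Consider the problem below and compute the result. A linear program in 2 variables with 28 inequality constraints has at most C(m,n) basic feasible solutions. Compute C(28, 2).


Each vertex corresponds to some choice of n active constraints out of m, so the number of vertices is at most C(m, n) = m! / (n!(m-n)!).
m = 28, n = 2
Numerator: 28 * 27
Denominator: 2! = 2
C(28, 2) = 378


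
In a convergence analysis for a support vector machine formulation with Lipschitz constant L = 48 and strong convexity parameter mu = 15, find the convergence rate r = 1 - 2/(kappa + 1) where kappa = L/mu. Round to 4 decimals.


Step 1: Compute the condition number.
kappa = L/mu = 48/15 = 3.2
Step 2: Compute the convergence rate.
r = 1 - 2/(kappa + 1) = 1 - 2*mu/(L + mu) = (L - mu)/(L + mu) = 33/63 = 0.5238


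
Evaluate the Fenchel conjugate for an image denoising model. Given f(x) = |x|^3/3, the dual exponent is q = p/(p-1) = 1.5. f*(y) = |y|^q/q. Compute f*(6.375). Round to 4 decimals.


The conjugate exponent q satisfies 1/p + 1/q = 1.
p = 3, so q = 3/(3 - 1) = 1.5
|y|^q = 6.375^1.5 = 16.0961
f*(6.375) = 16.0961 / 1.5 = 10.7307


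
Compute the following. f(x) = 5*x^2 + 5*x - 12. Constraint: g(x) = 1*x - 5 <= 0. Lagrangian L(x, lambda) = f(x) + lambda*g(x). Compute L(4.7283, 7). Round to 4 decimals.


Step 1: Evaluate f(x).
f(4.7283) = 5*4.7283^2 + 5*4.7283 - 12 = 123.4256
Step 2: Evaluate g(x).
g(4.7283) = 1*4.7283 - 5 = -0.2717
Step 3: Compute Lagrangian.
L = 123.4256 + 7*-0.2717 = 121.5237


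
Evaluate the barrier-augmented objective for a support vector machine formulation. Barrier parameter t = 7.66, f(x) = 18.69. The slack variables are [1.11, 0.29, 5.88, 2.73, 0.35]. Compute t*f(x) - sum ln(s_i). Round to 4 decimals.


Step 1: Compute log-barrier.
ln values: [0.1044, -1.2379, 1.7716, 1.0043, -1.0498]
phi = -(0.1044 - 1.2379 + 1.7716 + 1.0043 - 1.0498) = -0.5925
Step 2: Compute augmented objective.
t*f(x) = 7.66*18.69 = 143.1654
Total = 143.1654 - 0.5925 = 142.5729


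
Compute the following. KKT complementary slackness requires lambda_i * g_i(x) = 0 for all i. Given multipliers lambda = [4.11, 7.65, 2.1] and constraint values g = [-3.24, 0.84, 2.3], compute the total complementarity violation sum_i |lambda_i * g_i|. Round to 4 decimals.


KKT complementary slackness check:
lambda_1 * g_1 = 4.11 * -3.24 = -13.3164
lambda_2 * g_2 = 7.65 * 0.84 = 6.426
lambda_3 * g_3 = 2.1 * 2.3 = 4.83
Total violation = 13.3164 + 6.426 + 4.83 = 24.5724


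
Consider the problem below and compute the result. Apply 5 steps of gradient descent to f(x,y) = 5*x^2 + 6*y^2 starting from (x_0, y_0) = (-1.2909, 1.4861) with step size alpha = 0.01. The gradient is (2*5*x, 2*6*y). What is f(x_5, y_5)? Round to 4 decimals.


Gradient descent on f(x,y) = 5*x^2 + 6*y^2.
Starting point: (-1.2909, 1.4861), alpha = 0.01
Step 1: grad_x = 2*5*-1.2909 = -12.909, grad_y = 2*6*1.4861 = 17.8332
  x_1 = -1.2909 - 0.01*-12.909 = -1.1618
  y_1 = 1.4861 - 0.01*17.8332 = 1.3078
Step 2: grad_x = 2*5*-1.1618 = -11.6181, grad_y = 2*6*1.3078 = 15.6932
  x_2 = -1.1618 - 0.01*-11.6181 = -1.0456
  y_2 = 1.3078 - 0.01*15.6932 = 1.1508
Step 3: grad_x = 2*5*-1.0456 = -10.4563, grad_y = 2*6*1.1508 = 13.81
  x_3 = -1.0456 - 0.01*-10.4563 = -0.9411
  y_3 = 1.1508 - 0.01*13.81 = 1.0127
Step 4: grad_x = 2*5*-0.9411 = -9.4107, grad_y = 2*6*1.0127 = 12.1528
  x_4 = -0.9411 - 0.01*-9.4107 = -0.847
  y_4 = 1.0127 - 0.01*12.1528 = 0.8912
Step 5: grad_x = 2*5*-0.847 = -8.4696, grad_y = 2*6*0.8912 = 10.6945
  x_5 = -0.847 - 0.01*-8.4696 = -0.7623
  y_5 = 0.8912 - 0.01*10.6945 = 0.7843
f(-0.7623, 0.7843) = 5*(-0.7623)^2 + 6*0.7843^2 = 6.5956


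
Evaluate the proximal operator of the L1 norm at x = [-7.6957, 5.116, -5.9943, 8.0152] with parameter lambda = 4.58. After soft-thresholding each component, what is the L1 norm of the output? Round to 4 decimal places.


Soft-thresholding with lambda = 4.58:
prox(-7.6957) = sign(-7.6957)*max(|-7.6957| - 4.58, 0) = -3.1157
prox(5.116) = sign(5.116)*max(|5.116| - 4.58, 0) = 0.536
prox(-5.9943) = sign(-5.9943)*max(|-5.9943| - 4.58, 0) = -1.4143
prox(8.0152) = sign(8.0152)*max(|8.0152| - 4.58, 0) = 3.4352
prox(x) = [-3.1157, 0.536, -1.4143, 3.4352]
||prox(x)||_1 = 3.1157 + 0.536 + 1.4143 + 3.4352 = 8.5012


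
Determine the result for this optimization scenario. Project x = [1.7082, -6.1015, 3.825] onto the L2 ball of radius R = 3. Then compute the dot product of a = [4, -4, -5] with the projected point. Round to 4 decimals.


Step 1: Compute ||x|| (intermediates to 6 decimals).
||x|| = sqrt(1.7082^2 + (-6.1015)^2 + 3.825^2) = 7.40114
Step 2: Project.
Since ||x|| > R, scale = R/||x|| = 3/7.40114 = 0.405343, proj(x) = scale * x
proj(x) = [0.692407, -2.4732, 1.550437]
Step 3: Dot product.
a^T * proj(x) = 4*0.692407 - 4*(-2.4732) - 5*1.550437 = 4.9102


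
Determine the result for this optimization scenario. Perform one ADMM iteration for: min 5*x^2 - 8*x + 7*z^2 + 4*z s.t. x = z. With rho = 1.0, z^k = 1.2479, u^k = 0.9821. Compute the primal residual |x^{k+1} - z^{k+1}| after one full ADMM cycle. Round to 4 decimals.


ADMM iteration with rho = 1.0, z^k = 1.2479, u^k = 0.9821
Step 1: x-update.
Minimize 5*x^2 - 8*x + (1.0/2)*(x - 1.2479 + 0.9821)^2
FOC: (2*5 + 1.0)*x = 8 + 1.0*(1.2479 - 0.9821)
x^{k+1} = 0.7514
Step 2: z-update.
Minimize 7*z^2 + 4*z + (1.0/2)*(0.7514 - z + 0.9821)^2
FOC: (2*7 + 1.0)*z = -4 + 1.0*(0.7514 + 0.9821)
z^{k+1} = -0.1511
Step 3: u-update.
u^{k+1} = 0.9821 + 0.7514 + 0.1511 = 1.8846
Step 4: Primal residual = |0.7514 + 0.1511| = 0.9025


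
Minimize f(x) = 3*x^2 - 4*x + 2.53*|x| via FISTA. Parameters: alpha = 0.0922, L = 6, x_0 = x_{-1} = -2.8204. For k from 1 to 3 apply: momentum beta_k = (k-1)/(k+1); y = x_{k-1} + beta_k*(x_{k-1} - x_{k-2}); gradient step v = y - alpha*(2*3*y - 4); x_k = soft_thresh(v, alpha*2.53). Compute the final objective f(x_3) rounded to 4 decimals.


FISTA on f(x) = 3*x^2 - 4*x + 2.53*|x|
L = 6, alpha = 0.0922
Iteration 1: beta = 0.0, y = -2.8204 + 0.0*(-2.8204 + 2.8204) = -2.8204
  grad(y) = -20.9224, v = y - alpha*grad = -0.8914
  prox(v) = soft_thresh(-0.8914, 0.2333) = -0.6581
Iteration 2: beta = 0.3333, y = -0.6581 + 0.3333*(-0.6581 + 2.8204) = 0.0627
  grad(y) = -3.6239, v = y - alpha*grad = 0.3968
  prox(v) = soft_thresh(0.3968, 0.2333) = 0.1635
Iteration 3: beta = 0.5, y = 0.1635 + 0.5*(0.1635 + 0.6581) = 0.5744
  grad(y) = -0.5539, v = y - alpha*grad = 0.6254
  prox(v) = soft_thresh(0.6254, 0.2333) = 0.3922
f(x_3) = 3*0.3922^2 - 4*0.3922 + 2.53*|0.3922| = -0.1151


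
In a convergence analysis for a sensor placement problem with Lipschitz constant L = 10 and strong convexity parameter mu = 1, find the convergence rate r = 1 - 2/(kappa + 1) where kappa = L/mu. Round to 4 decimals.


Step 1: Compute the condition number.
kappa = L/mu = 10/1 = 10.0
Step 2: Compute the convergence rate.
r = 1 - 2/(kappa + 1) = 1 - 2*mu/(L + mu) = (L - mu)/(L + mu) = 9/11 = 0.8182


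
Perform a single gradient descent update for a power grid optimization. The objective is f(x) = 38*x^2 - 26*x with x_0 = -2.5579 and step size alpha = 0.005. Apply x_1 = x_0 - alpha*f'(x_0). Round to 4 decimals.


We compute the gradient at x_0 and apply the update.
f'(x) = 76*x - 26
f'(-2.5579) = 76*-2.5579 - 26 = -220.4004
x_1 = -2.5579 - 0.005*-220.4004 = -1.4559


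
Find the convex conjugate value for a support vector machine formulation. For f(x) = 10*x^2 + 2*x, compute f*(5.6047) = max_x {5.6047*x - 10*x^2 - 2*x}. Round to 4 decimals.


f*(y) = sup_x {y*x - a*x^2 - b*x} = sup_x {(y-b)*x - a*x^2}
FOC: (y - b) - 2a*x = 0 => x* = (y - b)/(2a)
x* = (5.6047 - 2)/(2*10) = 0.1802
f*(5.6047) = (y-b)^2/(4a) = (5.6047 - 2)^2/(4*10)
= 12.9939/40 = 0.3248


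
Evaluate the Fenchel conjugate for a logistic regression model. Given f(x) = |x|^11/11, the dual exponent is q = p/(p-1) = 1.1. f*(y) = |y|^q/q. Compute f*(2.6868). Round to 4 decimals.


The conjugate exponent q satisfies 1/p + 1/q = 1.
p = 11, so q = 11/(11 - 1) = 1.1
|y|^q = 2.6868^1.1 = 2.9659
f*(2.6868) = 2.9659 / 1.1 = 2.6963


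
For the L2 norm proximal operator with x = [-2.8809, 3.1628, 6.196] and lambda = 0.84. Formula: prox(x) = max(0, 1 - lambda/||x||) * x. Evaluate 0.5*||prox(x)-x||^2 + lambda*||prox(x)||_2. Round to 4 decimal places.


Step 1: Compute ||x||.
||x|| = 7.5295
Step 2: Compute scaling factor.
scale = max(0, 1 - 0.84/7.5295) = 0.8884
Step 3: prox(x) = [-2.5595, 2.81, 5.5048]
||prox(x)|| = 6.6895
Step 4: Proximal objective.
0.5*||prox-x||^2 = 0.3528
lambda*||prox|| = 5.6192
Total = 5.972


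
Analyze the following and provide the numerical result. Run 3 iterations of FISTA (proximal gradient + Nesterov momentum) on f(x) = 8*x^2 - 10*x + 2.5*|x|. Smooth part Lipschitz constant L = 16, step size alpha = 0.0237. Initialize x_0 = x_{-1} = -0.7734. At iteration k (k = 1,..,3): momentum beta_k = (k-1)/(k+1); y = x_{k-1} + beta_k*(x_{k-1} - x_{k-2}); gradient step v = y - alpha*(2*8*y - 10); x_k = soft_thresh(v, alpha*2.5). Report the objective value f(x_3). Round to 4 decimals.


FISTA on f(x) = 8*x^2 - 10*x + 2.5*|x|
L = 16, alpha = 0.0237
Iteration 1: beta = 0.0, y = -0.7734 + 0.0*(-0.7734 + 0.7734) = -0.7734
  grad(y) = -22.3744, v = y - alpha*grad = -0.2431
  prox(v) = soft_thresh(-0.2431, 0.0593) = -0.1839
Iteration 2: beta = 0.3333, y = -0.1839 + 0.3333*(-0.1839 + 0.7734) = 0.0126
  grad(y) = -9.7979, v = y - alpha*grad = 0.2448
  prox(v) = soft_thresh(0.2448, 0.0593) = 0.1856
Iteration 3: beta = 0.5, y = 0.1856 + 0.5*(0.1856 + 0.1839) = 0.3703
  grad(y) = -4.0748, v = y - alpha*grad = 0.4669
  prox(v) = soft_thresh(0.4669, 0.0593) = 0.4076
f(x_3) = 8*0.4076^2 - 10*0.4076 + 2.5*|0.4076| = -1.7279


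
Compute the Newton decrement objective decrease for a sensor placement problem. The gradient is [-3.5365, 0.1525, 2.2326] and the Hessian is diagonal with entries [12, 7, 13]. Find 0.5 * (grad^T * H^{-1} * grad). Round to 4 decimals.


Step 1: H is diagonal, so H^(-1) * g = [-0.2947, 0.0218, 0.1717].
Step 2: g^T H^(-1) g = sum_i g_i^2 / H_ii
  = (-3.5365)^2/12 + (0.1525)^2/7 + (2.2326)^2/13
  = 1.0422 + 0.0033 + 0.3834 = 1.429
Step 3: Objective decrease = 0.5 * g^T H^(-1) g = 0.7145


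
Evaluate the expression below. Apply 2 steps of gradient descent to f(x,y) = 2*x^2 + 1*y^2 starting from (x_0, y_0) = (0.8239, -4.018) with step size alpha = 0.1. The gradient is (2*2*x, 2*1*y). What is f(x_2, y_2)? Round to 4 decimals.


Gradient descent on f(x,y) = 2*x^2 + 1*y^2.
Starting point: (0.8239, -4.018), alpha = 0.1
Step 1: grad_x = 2*2*0.8239 = 3.2956, grad_y = 2*1*-4.018 = -8.036
  x_1 = 0.8239 - 0.1*3.2956 = 0.4943
  y_1 = -4.018 - 0.1*-8.036 = -3.2144
Step 2: grad_x = 2*2*0.4943 = 1.9774, grad_y = 2*1*-3.2144 = -6.4288
  x_2 = 0.4943 - 0.1*1.9774 = 0.2966
  y_2 = -3.2144 - 0.1*-6.4288 = -2.5715
f(0.2966, -2.5715) = 2*0.2966^2 + 1*(-2.5715)^2 = 6.7887


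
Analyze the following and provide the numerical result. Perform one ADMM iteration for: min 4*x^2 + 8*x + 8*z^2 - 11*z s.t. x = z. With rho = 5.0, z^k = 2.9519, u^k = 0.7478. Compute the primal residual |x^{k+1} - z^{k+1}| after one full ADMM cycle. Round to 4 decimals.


ADMM iteration with rho = 5.0, z^k = 2.9519, u^k = 0.7478
Step 1: x-update.
Minimize 4*x^2 + 8*x + (5.0/2)*(x - 2.9519 + 0.7478)^2
FOC: (2*4 + 5.0)*x = -8 + 5.0*(2.9519 - 0.7478)
x^{k+1} = 0.2323
Step 2: z-update.
Minimize 8*z^2 - 11*z + (5.0/2)*(0.2323 - z + 0.7478)^2
FOC: (2*8 + 5.0)*z = 11 + 5.0*(0.2323 + 0.7478)
z^{k+1} = 0.7572
Step 3: u-update.
u^{k+1} = 0.7478 + 0.2323 - 0.7572 = 0.223
Step 4: Primal residual = |0.2323 - 0.7572| = 0.5248
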